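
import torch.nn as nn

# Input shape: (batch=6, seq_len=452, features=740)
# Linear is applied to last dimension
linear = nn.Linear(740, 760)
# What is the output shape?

Input shape: (6, 452, 740)
Output shape: (6, 452, 760)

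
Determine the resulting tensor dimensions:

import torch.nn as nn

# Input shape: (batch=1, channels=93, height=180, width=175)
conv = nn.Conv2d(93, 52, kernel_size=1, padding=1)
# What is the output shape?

Input shape: (1, 93, 180, 175)
Output shape: (1, 52, 182, 177)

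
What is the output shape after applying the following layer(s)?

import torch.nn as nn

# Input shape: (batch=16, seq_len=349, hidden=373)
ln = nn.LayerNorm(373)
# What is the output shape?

Input shape: (16, 349, 373)
Output shape: (16, 349, 373)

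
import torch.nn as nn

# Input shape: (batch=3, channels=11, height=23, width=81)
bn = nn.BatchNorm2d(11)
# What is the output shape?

Input shape: (3, 11, 23, 81)
Output shape: (3, 11, 23, 81)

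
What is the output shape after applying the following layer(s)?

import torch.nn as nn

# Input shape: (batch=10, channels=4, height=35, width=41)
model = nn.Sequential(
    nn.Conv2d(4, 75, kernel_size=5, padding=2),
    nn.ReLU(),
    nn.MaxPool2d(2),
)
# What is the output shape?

Input shape: (10, 4, 35, 41)
  -> after Conv2d: (10, 75, 35, 41)
  -> after ReLU: (10, 75, 35, 41)
Output shape: (10, 75, 17, 20)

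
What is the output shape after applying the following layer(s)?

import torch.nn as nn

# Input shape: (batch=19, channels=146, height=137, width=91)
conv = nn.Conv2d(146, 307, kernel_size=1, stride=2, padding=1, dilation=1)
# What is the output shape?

Input shape: (19, 146, 137, 91)
Output shape: (19, 307, 70, 47)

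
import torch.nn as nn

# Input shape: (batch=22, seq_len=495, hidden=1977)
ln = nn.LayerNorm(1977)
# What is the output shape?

Input shape: (22, 495, 1977)
Output shape: (22, 495, 1977)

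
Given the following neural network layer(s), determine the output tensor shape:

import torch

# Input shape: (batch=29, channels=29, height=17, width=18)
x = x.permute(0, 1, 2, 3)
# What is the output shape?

Input shape: (29, 29, 17, 18)
Output shape: (29, 29, 17, 18)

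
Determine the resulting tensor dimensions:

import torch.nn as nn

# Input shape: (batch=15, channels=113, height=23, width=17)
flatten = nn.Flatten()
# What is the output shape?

Input shape: (15, 113, 23, 17)
Output shape: (15, 44183)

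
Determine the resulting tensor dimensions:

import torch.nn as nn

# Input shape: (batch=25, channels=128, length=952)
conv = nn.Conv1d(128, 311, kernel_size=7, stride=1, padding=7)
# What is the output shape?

Input shape: (25, 128, 952)
Output shape: (25, 311, 960)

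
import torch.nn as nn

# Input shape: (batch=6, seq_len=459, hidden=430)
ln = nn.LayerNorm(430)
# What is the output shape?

Input shape: (6, 459, 430)
Output shape: (6, 459, 430)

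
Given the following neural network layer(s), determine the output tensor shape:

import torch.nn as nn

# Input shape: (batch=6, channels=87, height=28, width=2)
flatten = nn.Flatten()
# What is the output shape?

Input shape: (6, 87, 28, 2)
Output shape: (6, 4872)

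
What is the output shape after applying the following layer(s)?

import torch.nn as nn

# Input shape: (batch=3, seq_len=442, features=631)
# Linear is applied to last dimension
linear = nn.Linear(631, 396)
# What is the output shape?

Input shape: (3, 442, 631)
Output shape: (3, 442, 396)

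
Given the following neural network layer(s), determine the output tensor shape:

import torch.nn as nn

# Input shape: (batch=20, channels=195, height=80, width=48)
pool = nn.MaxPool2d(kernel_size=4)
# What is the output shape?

Input shape: (20, 195, 80, 48)
Output shape: (20, 195, 20, 12)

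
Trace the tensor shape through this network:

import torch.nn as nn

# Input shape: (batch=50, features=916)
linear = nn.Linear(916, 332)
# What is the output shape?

Input shape: (50, 916)
Output shape: (50, 332)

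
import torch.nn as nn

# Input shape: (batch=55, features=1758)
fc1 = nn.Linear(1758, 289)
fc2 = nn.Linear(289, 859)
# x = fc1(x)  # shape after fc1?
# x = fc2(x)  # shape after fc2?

Input shape: (55, 1758)
  -> after fc1: (55, 289)
Output shape: (55, 859)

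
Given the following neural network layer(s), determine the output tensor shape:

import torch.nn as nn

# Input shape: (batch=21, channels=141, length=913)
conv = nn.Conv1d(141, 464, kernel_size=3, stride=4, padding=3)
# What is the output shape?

Input shape: (21, 141, 913)
Output shape: (21, 464, 230)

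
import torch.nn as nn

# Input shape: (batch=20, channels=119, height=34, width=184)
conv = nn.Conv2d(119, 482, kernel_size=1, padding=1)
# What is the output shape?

Input shape: (20, 119, 34, 184)
Output shape: (20, 482, 36, 186)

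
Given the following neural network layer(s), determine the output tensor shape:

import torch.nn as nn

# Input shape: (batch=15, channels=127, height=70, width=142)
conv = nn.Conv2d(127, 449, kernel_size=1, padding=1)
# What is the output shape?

Input shape: (15, 127, 70, 142)
Output shape: (15, 449, 72, 144)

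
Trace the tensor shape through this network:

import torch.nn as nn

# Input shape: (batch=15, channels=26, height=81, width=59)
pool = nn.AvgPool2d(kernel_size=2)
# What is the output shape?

Input shape: (15, 26, 81, 59)
Output shape: (15, 26, 40, 29)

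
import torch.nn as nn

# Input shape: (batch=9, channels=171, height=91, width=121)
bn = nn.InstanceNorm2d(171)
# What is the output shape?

Input shape: (9, 171, 91, 121)
Output shape: (9, 171, 91, 121)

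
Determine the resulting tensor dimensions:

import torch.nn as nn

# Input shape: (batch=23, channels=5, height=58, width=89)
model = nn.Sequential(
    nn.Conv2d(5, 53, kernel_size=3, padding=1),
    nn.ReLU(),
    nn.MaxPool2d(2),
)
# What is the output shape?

Input shape: (23, 5, 58, 89)
  -> after Conv2d: (23, 53, 58, 89)
  -> after ReLU: (23, 53, 58, 89)
Output shape: (23, 53, 29, 44)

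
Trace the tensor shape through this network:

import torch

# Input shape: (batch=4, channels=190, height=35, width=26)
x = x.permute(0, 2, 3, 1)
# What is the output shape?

Input shape: (4, 190, 35, 26)
Output shape: (4, 35, 26, 190)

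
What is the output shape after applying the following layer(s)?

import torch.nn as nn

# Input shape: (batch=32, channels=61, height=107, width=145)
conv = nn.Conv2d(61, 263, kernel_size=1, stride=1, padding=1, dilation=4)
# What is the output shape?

Input shape: (32, 61, 107, 145)
Output shape: (32, 263, 109, 147)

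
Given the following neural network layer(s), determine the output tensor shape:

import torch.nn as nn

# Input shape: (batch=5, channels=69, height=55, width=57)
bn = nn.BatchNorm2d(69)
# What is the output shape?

Input shape: (5, 69, 55, 57)
Output shape: (5, 69, 55, 57)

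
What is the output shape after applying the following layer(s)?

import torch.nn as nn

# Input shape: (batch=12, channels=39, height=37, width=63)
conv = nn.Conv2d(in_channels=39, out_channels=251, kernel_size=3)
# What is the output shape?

Input shape: (12, 39, 37, 63)
Output shape: (12, 251, 35, 61)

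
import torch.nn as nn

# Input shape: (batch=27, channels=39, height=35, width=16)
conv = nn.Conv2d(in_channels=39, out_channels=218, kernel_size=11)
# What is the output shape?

Input shape: (27, 39, 35, 16)
Output shape: (27, 218, 25, 6)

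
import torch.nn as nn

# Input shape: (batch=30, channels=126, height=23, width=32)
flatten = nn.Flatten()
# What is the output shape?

Input shape: (30, 126, 23, 32)
Output shape: (30, 92736)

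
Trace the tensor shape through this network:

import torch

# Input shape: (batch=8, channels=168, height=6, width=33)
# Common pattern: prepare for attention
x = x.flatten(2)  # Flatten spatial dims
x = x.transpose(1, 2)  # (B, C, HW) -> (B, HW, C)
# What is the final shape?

Input shape: (8, 168, 6, 33)
  -> after flatten(2): (8, 168, 198)
Output shape: (8, 198, 168)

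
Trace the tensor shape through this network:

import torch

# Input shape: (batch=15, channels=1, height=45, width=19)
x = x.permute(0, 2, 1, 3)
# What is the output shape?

Input shape: (15, 1, 45, 19)
Output shape: (15, 45, 1, 19)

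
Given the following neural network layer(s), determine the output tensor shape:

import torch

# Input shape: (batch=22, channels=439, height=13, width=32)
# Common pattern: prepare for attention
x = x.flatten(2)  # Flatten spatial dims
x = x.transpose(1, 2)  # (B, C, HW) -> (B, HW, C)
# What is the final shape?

Input shape: (22, 439, 13, 32)
  -> after flatten(2): (22, 439, 416)
Output shape: (22, 416, 439)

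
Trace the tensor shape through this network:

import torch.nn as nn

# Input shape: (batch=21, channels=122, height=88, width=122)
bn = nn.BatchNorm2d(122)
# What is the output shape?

Input shape: (21, 122, 88, 122)
Output shape: (21, 122, 88, 122)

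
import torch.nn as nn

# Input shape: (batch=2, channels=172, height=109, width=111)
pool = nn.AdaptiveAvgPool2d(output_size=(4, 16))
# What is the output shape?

Input shape: (2, 172, 109, 111)
Output shape: (2, 172, 4, 16)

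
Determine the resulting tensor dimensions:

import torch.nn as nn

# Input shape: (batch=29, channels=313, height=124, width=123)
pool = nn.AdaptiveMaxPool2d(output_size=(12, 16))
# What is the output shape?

Input shape: (29, 313, 124, 123)
Output shape: (29, 313, 12, 16)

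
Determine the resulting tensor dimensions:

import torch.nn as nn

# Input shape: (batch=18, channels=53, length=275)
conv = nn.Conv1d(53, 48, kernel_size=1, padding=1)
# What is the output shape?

Input shape: (18, 53, 275)
Output shape: (18, 48, 277)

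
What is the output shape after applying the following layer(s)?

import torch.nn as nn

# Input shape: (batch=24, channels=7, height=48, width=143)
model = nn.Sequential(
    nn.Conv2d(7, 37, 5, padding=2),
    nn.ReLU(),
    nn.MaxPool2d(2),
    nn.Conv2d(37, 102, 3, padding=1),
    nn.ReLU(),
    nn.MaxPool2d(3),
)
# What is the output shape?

Input shape: (24, 7, 48, 143)
  -> after first Conv2d: (24, 37, 48, 143)
  -> after first MaxPool2d: (24, 37, 24, 71)
  -> after second Conv2d: (24, 102, 24, 71)
Output shape: (24, 102, 8, 23)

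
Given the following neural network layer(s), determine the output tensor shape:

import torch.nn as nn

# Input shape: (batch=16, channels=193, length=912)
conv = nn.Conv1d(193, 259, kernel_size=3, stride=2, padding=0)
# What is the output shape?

Input shape: (16, 193, 912)
Output shape: (16, 259, 455)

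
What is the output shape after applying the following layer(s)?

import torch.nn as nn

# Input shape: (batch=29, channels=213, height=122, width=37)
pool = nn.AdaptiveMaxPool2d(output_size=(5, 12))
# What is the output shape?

Input shape: (29, 213, 122, 37)
Output shape: (29, 213, 5, 12)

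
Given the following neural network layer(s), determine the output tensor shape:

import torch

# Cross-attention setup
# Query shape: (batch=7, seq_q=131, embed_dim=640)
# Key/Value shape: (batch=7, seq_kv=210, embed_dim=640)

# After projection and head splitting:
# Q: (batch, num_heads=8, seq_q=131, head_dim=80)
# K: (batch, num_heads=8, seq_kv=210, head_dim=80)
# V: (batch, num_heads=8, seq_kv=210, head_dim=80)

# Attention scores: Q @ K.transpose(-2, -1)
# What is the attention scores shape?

Input shape: (7, 131, 640)
Output shape: (7, 8, 131, 210)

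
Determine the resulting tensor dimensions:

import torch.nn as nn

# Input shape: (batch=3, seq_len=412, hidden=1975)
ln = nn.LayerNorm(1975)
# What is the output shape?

Input shape: (3, 412, 1975)
Output shape: (3, 412, 1975)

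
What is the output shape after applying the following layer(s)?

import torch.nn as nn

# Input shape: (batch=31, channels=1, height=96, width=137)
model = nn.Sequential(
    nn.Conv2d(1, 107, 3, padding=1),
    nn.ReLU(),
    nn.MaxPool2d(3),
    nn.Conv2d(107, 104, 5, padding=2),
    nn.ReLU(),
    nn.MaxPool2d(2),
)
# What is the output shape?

Input shape: (31, 1, 96, 137)
  -> after first Conv2d: (31, 107, 96, 137)
  -> after first MaxPool2d: (31, 107, 32, 45)
  -> after second Conv2d: (31, 104, 32, 45)
Output shape: (31, 104, 16, 22)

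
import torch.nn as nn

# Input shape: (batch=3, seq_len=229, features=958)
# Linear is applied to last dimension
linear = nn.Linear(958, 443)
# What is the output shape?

Input shape: (3, 229, 958)
Output shape: (3, 229, 443)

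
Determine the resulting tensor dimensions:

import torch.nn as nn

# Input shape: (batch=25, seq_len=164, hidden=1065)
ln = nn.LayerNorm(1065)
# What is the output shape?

Input shape: (25, 164, 1065)
Output shape: (25, 164, 1065)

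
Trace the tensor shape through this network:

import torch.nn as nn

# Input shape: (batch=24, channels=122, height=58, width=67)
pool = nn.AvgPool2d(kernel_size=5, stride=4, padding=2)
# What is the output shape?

Input shape: (24, 122, 58, 67)
Output shape: (24, 122, 15, 17)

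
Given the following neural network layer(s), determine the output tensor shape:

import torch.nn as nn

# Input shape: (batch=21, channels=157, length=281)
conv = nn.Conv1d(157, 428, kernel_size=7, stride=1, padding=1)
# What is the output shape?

Input shape: (21, 157, 281)
Output shape: (21, 428, 277)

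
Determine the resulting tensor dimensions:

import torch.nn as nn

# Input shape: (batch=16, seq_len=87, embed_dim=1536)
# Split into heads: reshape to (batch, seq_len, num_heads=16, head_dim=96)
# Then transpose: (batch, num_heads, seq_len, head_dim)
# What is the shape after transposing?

Input shape: (16, 87, 1536)
  -> after reshape: (16, 87, 16, 96)
Output shape: (16, 16, 87, 96)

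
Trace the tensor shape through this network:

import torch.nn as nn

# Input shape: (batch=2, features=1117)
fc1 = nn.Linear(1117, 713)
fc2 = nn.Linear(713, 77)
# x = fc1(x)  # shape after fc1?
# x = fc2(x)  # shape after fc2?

Input shape: (2, 1117)
  -> after fc1: (2, 713)
Output shape: (2, 77)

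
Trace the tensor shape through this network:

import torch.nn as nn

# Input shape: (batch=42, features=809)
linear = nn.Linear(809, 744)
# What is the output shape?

Input shape: (42, 809)
Output shape: (42, 744)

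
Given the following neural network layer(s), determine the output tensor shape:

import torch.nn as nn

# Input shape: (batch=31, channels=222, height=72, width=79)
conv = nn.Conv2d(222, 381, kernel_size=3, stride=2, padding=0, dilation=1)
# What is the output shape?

Input shape: (31, 222, 72, 79)
Output shape: (31, 381, 35, 39)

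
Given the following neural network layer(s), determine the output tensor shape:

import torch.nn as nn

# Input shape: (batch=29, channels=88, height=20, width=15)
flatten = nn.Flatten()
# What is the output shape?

Input shape: (29, 88, 20, 15)
Output shape: (29, 26400)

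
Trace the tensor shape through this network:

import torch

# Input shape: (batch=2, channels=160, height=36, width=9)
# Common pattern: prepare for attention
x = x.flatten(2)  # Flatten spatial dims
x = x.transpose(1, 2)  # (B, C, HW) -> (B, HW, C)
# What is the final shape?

Input shape: (2, 160, 36, 9)
  -> after flatten(2): (2, 160, 324)
Output shape: (2, 324, 160)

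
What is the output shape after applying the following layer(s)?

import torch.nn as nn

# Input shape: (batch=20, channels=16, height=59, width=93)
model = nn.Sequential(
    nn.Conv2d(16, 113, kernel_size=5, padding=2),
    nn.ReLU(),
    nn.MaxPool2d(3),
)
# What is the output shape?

Input shape: (20, 16, 59, 93)
  -> after Conv2d: (20, 113, 59, 93)
  -> after ReLU: (20, 113, 59, 93)
Output shape: (20, 113, 19, 31)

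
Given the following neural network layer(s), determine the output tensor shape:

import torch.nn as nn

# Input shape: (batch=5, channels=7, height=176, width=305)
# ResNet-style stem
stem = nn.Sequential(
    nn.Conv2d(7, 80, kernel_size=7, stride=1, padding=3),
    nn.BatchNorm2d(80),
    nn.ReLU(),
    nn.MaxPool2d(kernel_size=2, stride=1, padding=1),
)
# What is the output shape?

Input shape: (5, 7, 176, 305)
  -> after Conv2d 7x7 stride=1: (5, 80, 176, 305)
Output shape: (5, 80, 177, 306)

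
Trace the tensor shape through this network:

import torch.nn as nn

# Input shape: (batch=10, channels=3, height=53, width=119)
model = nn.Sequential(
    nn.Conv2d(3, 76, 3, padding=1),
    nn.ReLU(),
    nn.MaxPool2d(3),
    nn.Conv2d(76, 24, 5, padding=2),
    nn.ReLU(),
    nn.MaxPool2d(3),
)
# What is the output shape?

Input shape: (10, 3, 53, 119)
  -> after first Conv2d: (10, 76, 53, 119)
  -> after first MaxPool2d: (10, 76, 17, 39)
  -> after second Conv2d: (10, 24, 17, 39)
Output shape: (10, 24, 5, 13)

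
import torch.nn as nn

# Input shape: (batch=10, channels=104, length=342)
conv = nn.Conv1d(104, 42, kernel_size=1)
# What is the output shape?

Input shape: (10, 104, 342)
Output shape: (10, 42, 342)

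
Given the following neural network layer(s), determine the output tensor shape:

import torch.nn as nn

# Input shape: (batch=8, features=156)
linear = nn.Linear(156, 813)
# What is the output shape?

Input shape: (8, 156)
Output shape: (8, 813)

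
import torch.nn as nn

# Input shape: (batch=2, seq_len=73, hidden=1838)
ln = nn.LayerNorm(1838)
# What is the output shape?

Input shape: (2, 73, 1838)
Output shape: (2, 73, 1838)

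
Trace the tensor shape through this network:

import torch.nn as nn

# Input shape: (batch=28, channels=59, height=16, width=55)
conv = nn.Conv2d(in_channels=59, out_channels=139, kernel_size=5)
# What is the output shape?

Input shape: (28, 59, 16, 55)
Output shape: (28, 139, 12, 51)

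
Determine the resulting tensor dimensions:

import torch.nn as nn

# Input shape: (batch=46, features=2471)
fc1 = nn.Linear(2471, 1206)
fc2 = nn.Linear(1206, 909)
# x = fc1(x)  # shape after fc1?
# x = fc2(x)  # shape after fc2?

Input shape: (46, 2471)
  -> after fc1: (46, 1206)
Output shape: (46, 909)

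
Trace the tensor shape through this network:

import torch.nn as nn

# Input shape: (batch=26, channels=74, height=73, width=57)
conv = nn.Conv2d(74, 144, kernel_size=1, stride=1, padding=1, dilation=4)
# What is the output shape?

Input shape: (26, 74, 73, 57)
Output shape: (26, 144, 75, 59)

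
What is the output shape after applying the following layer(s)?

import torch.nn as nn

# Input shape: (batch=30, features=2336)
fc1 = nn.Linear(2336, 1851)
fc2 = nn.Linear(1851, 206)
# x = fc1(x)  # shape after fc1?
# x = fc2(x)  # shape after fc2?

Input shape: (30, 2336)
  -> after fc1: (30, 1851)
Output shape: (30, 206)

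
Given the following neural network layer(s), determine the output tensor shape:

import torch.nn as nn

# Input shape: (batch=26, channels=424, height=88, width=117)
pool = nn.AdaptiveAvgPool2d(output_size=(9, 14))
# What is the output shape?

Input shape: (26, 424, 88, 117)
Output shape: (26, 424, 9, 14)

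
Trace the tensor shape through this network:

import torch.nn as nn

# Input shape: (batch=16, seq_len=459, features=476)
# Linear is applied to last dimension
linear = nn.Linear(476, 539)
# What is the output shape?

Input shape: (16, 459, 476)
Output shape: (16, 459, 539)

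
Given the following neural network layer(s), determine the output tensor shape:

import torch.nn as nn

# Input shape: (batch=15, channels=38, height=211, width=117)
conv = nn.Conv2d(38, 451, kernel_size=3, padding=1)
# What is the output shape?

Input shape: (15, 38, 211, 117)
Output shape: (15, 451, 211, 117)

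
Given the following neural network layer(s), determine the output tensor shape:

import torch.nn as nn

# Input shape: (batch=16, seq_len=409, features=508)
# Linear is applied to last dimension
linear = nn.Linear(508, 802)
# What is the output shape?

Input shape: (16, 409, 508)
Output shape: (16, 409, 802)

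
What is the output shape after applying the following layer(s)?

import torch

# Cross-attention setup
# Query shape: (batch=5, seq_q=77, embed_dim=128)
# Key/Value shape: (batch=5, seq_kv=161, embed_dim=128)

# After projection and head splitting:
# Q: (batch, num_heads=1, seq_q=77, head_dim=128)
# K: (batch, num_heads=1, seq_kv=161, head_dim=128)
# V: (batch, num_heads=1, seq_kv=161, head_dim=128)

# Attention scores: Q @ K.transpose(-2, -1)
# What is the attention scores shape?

Input shape: (5, 77, 128)
Output shape: (5, 1, 77, 161)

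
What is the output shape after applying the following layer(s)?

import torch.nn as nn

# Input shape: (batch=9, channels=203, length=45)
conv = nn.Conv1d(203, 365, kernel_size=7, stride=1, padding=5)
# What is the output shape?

Input shape: (9, 203, 45)
Output shape: (9, 365, 49)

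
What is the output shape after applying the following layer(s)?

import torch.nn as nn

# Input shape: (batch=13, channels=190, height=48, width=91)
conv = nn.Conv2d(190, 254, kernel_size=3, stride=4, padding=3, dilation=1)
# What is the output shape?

Input shape: (13, 190, 48, 91)
Output shape: (13, 254, 13, 24)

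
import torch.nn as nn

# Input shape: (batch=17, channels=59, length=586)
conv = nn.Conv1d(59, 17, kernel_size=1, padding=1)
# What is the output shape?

Input shape: (17, 59, 586)
Output shape: (17, 17, 588)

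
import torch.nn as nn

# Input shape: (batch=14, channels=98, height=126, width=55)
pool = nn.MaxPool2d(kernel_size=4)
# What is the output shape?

Input shape: (14, 98, 126, 55)
Output shape: (14, 98, 31, 13)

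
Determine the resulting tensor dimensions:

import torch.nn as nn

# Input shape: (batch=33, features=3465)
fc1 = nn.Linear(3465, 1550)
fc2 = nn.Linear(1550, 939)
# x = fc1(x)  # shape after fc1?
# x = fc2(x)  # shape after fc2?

Input shape: (33, 3465)
  -> after fc1: (33, 1550)
Output shape: (33, 939)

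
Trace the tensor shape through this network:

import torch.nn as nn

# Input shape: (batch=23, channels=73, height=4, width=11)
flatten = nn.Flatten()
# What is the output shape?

Input shape: (23, 73, 4, 11)
Output shape: (23, 3212)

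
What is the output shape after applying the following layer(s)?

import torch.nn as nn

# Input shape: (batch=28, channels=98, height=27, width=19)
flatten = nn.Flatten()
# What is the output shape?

Input shape: (28, 98, 27, 19)
Output shape: (28, 50274)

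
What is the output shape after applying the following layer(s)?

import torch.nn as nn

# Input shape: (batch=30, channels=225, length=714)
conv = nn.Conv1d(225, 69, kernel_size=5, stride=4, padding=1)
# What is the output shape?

Input shape: (30, 225, 714)
Output shape: (30, 69, 178)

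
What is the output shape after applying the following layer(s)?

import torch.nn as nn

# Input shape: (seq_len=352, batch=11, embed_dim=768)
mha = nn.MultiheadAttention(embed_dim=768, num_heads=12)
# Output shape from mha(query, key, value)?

Input shape: (352, 11, 768)
Output shape: (352, 11, 768)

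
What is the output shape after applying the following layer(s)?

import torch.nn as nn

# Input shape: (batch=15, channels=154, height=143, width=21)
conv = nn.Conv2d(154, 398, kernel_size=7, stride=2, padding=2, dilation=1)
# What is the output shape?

Input shape: (15, 154, 143, 21)
Output shape: (15, 398, 71, 10)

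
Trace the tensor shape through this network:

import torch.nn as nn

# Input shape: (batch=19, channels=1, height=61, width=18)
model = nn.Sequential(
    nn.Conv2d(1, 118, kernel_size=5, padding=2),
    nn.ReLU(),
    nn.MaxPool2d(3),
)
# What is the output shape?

Input shape: (19, 1, 61, 18)
  -> after Conv2d: (19, 118, 61, 18)
  -> after ReLU: (19, 118, 61, 18)
Output shape: (19, 118, 20, 6)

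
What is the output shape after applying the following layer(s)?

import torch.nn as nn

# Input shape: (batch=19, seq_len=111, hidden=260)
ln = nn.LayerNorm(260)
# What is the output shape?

Input shape: (19, 111, 260)
Output shape: (19, 111, 260)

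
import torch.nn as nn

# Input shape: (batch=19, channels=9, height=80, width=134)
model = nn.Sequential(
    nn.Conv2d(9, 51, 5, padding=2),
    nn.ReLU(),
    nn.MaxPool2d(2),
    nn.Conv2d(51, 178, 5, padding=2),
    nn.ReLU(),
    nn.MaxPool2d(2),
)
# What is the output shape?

Input shape: (19, 9, 80, 134)
  -> after first Conv2d: (19, 51, 80, 134)
  -> after first MaxPool2d: (19, 51, 40, 67)
  -> after second Conv2d: (19, 178, 40, 67)
Output shape: (19, 178, 20, 33)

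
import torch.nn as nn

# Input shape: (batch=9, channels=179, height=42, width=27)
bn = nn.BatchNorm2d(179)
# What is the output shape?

Input shape: (9, 179, 42, 27)
Output shape: (9, 179, 42, 27)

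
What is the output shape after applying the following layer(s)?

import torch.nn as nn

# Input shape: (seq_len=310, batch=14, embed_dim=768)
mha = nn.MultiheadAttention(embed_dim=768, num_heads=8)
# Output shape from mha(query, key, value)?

Input shape: (310, 14, 768)
Output shape: (310, 14, 768)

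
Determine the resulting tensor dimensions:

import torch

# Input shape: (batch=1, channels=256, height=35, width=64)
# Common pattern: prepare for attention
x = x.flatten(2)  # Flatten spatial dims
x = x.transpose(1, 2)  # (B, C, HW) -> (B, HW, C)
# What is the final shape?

Input shape: (1, 256, 35, 64)
  -> after flatten(2): (1, 256, 2240)
Output shape: (1, 2240, 256)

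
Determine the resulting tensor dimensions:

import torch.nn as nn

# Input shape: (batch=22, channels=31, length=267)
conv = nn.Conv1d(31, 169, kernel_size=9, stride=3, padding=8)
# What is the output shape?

Input shape: (22, 31, 267)
Output shape: (22, 169, 92)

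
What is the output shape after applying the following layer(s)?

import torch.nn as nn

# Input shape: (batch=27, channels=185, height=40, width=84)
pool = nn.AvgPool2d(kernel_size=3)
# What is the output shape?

Input shape: (27, 185, 40, 84)
Output shape: (27, 185, 13, 28)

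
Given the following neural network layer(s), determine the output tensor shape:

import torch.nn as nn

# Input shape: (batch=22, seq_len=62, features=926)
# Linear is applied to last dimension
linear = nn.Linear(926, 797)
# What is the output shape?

Input shape: (22, 62, 926)
Output shape: (22, 62, 797)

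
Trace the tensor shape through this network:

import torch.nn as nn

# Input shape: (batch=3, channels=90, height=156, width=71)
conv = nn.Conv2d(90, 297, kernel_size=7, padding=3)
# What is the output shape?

Input shape: (3, 90, 156, 71)
Output shape: (3, 297, 156, 71)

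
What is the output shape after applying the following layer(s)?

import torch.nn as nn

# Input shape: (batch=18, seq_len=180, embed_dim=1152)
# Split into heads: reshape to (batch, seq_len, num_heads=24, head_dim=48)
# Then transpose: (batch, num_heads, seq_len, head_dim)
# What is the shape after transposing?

Input shape: (18, 180, 1152)
  -> after reshape: (18, 180, 24, 48)
Output shape: (18, 24, 180, 48)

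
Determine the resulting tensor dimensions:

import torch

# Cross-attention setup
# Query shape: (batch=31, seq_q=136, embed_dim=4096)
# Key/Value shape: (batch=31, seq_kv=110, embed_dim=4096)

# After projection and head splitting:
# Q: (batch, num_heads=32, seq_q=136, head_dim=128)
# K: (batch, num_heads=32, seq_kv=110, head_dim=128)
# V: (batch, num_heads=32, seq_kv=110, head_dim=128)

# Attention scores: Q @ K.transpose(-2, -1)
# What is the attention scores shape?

Input shape: (31, 136, 4096)
Output shape: (31, 32, 136, 110)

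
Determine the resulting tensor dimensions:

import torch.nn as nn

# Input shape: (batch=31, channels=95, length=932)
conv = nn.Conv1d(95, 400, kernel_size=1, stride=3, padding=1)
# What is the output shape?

Input shape: (31, 95, 932)
Output shape: (31, 400, 312)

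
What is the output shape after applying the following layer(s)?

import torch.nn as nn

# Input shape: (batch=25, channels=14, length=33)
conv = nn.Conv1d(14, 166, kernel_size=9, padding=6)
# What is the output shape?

Input shape: (25, 14, 33)
Output shape: (25, 166, 37)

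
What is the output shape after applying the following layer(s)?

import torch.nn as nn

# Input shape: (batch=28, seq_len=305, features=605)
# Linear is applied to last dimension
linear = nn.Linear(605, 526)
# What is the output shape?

Input shape: (28, 305, 605)
Output shape: (28, 305, 526)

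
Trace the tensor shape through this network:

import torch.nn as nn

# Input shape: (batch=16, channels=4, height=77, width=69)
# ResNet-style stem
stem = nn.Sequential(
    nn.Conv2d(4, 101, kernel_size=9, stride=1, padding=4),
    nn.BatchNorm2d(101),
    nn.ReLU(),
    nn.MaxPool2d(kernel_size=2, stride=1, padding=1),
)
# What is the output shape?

Input shape: (16, 4, 77, 69)
  -> after Conv2d 9x9 stride=1: (16, 101, 77, 69)
Output shape: (16, 101, 78, 70)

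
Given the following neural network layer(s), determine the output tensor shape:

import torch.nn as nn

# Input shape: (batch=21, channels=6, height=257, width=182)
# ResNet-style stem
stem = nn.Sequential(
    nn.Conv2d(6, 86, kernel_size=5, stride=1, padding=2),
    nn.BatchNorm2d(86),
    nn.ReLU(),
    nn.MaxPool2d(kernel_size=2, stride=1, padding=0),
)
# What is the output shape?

Input shape: (21, 6, 257, 182)
  -> after Conv2d 5x5 stride=1: (21, 86, 257, 182)
Output shape: (21, 86, 256, 181)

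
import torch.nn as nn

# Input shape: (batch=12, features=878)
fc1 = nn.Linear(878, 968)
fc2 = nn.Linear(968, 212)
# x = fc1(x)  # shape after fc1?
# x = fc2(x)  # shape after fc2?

Input shape: (12, 878)
  -> after fc1: (12, 968)
Output shape: (12, 212)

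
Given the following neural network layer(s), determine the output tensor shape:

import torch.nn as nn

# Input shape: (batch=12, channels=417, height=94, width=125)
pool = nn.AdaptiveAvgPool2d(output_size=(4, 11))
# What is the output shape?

Input shape: (12, 417, 94, 125)
Output shape: (12, 417, 4, 11)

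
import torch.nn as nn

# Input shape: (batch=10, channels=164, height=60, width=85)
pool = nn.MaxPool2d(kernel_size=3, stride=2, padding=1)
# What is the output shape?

Input shape: (10, 164, 60, 85)
Output shape: (10, 164, 30, 43)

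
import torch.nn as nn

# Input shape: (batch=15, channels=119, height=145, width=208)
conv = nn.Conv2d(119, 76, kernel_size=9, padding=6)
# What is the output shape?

Input shape: (15, 119, 145, 208)
Output shape: (15, 76, 149, 212)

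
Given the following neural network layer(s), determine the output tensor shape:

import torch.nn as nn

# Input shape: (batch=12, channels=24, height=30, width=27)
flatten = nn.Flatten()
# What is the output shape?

Input shape: (12, 24, 30, 27)
Output shape: (12, 19440)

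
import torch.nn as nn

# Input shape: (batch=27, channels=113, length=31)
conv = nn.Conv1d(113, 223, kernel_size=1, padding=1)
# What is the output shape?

Input shape: (27, 113, 31)
Output shape: (27, 223, 33)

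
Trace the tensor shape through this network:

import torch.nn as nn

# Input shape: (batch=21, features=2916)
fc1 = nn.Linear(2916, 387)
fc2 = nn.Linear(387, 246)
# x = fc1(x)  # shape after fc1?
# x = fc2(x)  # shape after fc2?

Input shape: (21, 2916)
  -> after fc1: (21, 387)
Output shape: (21, 246)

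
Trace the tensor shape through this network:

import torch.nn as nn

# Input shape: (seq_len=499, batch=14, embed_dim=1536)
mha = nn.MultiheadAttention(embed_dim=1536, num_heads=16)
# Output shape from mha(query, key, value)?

Input shape: (499, 14, 1536)
Output shape: (499, 14, 1536)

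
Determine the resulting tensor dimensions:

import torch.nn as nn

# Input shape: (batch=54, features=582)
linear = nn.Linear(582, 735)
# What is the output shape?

Input shape: (54, 582)
Output shape: (54, 735)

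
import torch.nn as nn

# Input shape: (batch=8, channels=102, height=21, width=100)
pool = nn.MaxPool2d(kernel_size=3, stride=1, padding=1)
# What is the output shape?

Input shape: (8, 102, 21, 100)
Output shape: (8, 102, 21, 100)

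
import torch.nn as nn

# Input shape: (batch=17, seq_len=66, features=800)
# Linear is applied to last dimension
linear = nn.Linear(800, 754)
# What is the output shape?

Input shape: (17, 66, 800)
Output shape: (17, 66, 754)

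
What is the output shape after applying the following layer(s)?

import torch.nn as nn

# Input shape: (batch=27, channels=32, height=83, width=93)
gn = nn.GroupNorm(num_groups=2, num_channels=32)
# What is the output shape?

Input shape: (27, 32, 83, 93)
Output shape: (27, 32, 83, 93)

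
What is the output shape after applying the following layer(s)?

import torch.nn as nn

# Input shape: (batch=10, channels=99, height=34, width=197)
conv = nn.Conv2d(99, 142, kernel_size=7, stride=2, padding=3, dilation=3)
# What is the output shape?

Input shape: (10, 99, 34, 197)
Output shape: (10, 142, 11, 93)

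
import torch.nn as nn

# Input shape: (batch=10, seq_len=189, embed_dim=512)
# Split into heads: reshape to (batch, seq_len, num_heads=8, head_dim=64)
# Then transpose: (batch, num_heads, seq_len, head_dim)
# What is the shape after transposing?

Input shape: (10, 189, 512)
  -> after reshape: (10, 189, 8, 64)
Output shape: (10, 8, 189, 64)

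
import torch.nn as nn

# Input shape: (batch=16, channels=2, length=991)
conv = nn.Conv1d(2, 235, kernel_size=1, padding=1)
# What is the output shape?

Input shape: (16, 2, 991)
Output shape: (16, 235, 993)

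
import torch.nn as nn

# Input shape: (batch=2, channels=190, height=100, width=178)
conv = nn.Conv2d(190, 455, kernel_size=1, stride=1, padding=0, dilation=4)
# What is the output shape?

Input shape: (2, 190, 100, 178)
Output shape: (2, 455, 100, 178)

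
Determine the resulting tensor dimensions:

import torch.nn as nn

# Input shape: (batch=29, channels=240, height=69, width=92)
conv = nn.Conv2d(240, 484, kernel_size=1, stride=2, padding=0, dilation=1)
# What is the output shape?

Input shape: (29, 240, 69, 92)
Output shape: (29, 484, 35, 46)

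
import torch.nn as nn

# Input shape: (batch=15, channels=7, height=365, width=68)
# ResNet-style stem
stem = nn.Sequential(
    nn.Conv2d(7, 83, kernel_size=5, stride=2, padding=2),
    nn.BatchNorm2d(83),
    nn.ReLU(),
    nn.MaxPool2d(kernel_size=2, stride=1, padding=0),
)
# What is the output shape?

Input shape: (15, 7, 365, 68)
  -> after Conv2d 5x5 stride=2: (15, 83, 183, 34)
Output shape: (15, 83, 182, 33)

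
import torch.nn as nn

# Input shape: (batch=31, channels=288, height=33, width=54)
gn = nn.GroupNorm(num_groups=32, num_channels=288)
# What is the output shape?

Input shape: (31, 288, 33, 54)
Output shape: (31, 288, 33, 54)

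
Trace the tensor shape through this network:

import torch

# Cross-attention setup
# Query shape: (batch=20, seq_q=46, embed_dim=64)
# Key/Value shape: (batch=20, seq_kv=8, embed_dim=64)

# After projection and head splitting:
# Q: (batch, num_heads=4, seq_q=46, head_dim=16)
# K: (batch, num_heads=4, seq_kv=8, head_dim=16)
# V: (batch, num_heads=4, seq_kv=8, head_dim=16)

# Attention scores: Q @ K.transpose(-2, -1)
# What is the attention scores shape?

Input shape: (20, 46, 64)
Output shape: (20, 4, 46, 8)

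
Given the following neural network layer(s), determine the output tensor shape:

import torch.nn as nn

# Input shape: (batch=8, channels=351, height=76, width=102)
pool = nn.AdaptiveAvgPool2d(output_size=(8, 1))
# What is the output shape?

Input shape: (8, 351, 76, 102)
Output shape: (8, 351, 8, 1)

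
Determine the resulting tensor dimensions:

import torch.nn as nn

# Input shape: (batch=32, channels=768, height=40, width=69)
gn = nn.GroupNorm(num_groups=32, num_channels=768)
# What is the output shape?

Input shape: (32, 768, 40, 69)
Output shape: (32, 768, 40, 69)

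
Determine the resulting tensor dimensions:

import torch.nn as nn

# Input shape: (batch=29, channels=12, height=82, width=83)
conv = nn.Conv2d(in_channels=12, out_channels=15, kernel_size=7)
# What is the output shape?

Input shape: (29, 12, 82, 83)
Output shape: (29, 15, 76, 77)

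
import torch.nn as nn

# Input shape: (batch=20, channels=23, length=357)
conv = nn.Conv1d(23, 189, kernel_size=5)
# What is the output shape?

Input shape: (20, 23, 357)
Output shape: (20, 189, 353)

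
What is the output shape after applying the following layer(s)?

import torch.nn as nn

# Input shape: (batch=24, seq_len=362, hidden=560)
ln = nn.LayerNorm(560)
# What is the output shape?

Input shape: (24, 362, 560)
Output shape: (24, 362, 560)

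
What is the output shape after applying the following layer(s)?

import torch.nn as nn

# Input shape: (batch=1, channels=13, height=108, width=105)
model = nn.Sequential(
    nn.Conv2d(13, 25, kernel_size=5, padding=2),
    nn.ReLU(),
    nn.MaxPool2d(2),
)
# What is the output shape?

Input shape: (1, 13, 108, 105)
  -> after Conv2d: (1, 25, 108, 105)
  -> after ReLU: (1, 25, 108, 105)
Output shape: (1, 25, 54, 52)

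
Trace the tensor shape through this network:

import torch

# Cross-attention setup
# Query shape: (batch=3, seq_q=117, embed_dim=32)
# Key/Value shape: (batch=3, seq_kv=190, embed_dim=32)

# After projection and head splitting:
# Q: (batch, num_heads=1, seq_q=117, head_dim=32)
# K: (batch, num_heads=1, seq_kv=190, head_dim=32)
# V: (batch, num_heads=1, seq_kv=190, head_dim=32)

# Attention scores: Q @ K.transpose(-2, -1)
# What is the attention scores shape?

Input shape: (3, 117, 32)
Output shape: (3, 1, 117, 190)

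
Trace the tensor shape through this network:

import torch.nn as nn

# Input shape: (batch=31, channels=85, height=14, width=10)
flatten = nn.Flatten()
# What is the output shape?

Input shape: (31, 85, 14, 10)
Output shape: (31, 11900)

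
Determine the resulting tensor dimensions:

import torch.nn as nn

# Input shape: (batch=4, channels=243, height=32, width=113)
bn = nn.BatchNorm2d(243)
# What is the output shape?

Input shape: (4, 243, 32, 113)
Output shape: (4, 243, 32, 113)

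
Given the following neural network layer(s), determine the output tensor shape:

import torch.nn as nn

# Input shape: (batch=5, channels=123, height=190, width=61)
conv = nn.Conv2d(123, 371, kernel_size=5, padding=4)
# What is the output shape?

Input shape: (5, 123, 190, 61)
Output shape: (5, 371, 194, 65)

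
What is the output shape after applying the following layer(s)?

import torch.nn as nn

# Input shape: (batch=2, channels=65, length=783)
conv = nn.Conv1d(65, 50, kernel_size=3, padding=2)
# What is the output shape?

Input shape: (2, 65, 783)
Output shape: (2, 50, 785)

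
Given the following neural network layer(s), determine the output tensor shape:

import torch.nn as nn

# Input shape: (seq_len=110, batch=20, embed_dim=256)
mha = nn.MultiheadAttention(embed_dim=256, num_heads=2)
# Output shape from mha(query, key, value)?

Input shape: (110, 20, 256)
Output shape: (110, 20, 256)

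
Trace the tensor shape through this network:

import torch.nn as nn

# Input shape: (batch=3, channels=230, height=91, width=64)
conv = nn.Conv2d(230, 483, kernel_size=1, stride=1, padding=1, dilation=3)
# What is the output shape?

Input shape: (3, 230, 91, 64)
Output shape: (3, 483, 93, 66)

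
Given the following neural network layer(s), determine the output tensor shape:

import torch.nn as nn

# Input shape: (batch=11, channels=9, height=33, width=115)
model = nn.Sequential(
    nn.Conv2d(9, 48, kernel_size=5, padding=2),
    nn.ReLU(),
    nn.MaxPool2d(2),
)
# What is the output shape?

Input shape: (11, 9, 33, 115)
  -> after Conv2d: (11, 48, 33, 115)
  -> after ReLU: (11, 48, 33, 115)
Output shape: (11, 48, 16, 57)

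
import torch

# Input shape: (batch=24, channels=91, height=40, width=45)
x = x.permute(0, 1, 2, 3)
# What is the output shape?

Input shape: (24, 91, 40, 45)
Output shape: (24, 91, 40, 45)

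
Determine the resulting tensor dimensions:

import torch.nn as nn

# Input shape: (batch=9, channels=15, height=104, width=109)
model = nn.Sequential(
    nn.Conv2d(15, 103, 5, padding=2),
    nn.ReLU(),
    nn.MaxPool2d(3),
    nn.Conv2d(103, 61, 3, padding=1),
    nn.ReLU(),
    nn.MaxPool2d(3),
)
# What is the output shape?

Input shape: (9, 15, 104, 109)
  -> after first Conv2d: (9, 103, 104, 109)
  -> after first MaxPool2d: (9, 103, 34, 36)
  -> after second Conv2d: (9, 61, 34, 36)
Output shape: (9, 61, 11, 12)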